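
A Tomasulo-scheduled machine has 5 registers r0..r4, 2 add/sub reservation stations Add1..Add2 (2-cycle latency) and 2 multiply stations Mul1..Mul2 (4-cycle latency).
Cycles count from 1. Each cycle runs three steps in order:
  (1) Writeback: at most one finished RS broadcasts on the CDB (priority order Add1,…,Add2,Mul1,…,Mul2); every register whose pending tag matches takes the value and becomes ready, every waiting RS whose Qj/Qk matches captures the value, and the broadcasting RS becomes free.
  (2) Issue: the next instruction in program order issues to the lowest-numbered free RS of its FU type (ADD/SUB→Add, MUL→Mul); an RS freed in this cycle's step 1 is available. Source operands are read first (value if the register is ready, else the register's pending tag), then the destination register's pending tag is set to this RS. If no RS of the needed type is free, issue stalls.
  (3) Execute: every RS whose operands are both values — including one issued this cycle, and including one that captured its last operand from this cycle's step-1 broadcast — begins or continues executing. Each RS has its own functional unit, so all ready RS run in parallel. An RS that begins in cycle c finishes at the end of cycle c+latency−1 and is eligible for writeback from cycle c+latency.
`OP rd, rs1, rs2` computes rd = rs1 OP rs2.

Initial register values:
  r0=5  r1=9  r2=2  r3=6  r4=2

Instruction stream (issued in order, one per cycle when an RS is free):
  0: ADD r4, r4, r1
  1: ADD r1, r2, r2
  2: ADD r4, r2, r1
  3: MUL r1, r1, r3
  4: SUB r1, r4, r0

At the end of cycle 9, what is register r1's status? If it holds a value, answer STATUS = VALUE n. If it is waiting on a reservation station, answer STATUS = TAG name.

cycle 1: issue ADD r4<-Add1 // r0:5,r1:9,r2:2,r3:6,r4:Add1
cycle 2: issue ADD r1<-Add2 // r0:5,r1:Add2,r2:2,r3:6,r4:Add1
cycle 3: CDB Add1=11; issue ADD r4<-Add1 // r0:5,r1:Add2,r2:2,r3:6,r4:Add1
cycle 4: CDB Add2=4; issue MUL r1<-Mul1 // r0:5,r1:Mul1,r2:2,r3:6,r4:Add1
cycle 5: issue SUB r1<-Add2 // r0:5,r1:Add2,r2:2,r3:6,r4:Add1
cycle 6: CDB Add1=6 // r0:5,r1:Add2,r2:2,r3:6,r4:6
cycle 7: - // r0:5,r1:Add2,r2:2,r3:6,r4:6
cycle 8: CDB Add2=1 // r0:5,r1:1,r2:2,r3:6,r4:6
cycle 9: CDB Mul1=24 // r0:5,r1:1,r2:2,r3:6,r4:6

STATUS = VALUE 1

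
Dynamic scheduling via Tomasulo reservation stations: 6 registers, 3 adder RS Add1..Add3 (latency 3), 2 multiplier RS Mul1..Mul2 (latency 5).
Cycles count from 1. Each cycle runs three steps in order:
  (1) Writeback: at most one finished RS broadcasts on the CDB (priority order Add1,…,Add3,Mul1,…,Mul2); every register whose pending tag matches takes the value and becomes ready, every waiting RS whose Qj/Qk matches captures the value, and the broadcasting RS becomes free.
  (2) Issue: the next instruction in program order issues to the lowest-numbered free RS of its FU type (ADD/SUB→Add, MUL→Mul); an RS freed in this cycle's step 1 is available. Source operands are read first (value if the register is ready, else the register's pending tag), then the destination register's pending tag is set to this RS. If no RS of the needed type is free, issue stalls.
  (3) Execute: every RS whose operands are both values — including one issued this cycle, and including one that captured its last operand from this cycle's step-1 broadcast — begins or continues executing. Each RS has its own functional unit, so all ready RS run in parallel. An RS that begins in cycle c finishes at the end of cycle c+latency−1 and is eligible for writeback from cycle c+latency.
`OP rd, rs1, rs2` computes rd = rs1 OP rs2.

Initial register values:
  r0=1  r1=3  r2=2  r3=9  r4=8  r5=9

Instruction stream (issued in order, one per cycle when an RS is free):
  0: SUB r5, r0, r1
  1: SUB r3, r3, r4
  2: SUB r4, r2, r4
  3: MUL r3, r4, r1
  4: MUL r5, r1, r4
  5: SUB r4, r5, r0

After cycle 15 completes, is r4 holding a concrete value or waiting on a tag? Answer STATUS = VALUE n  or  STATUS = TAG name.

cycle 1: issue SUB r5<-Add1 // r0:1,r1:3,r2:2,r3:9,r4:8,r5:Add1
cycle 2: issue SUB r3<-Add2 // r0:1,r1:3,r2:2,r3:Add2,r4:8,r5:Add1
cycle 3: issue SUB r4<-Add3 // r0:1,r1:3,r2:2,r3:Add2,r4:Add3,r5:Add1
cycle 4: CDB Add1=-2; issue MUL r3<-Mul1 // r0:1,r1:3,r2:2,r3:Mul1,r4:Add3,r5:-2
cycle 5: CDB Add2=1; issue MUL r5<-Mul2 // r0:1,r1:3,r2:2,r3:Mul1,r4:Add3,r5:Mul2
cycle 6: CDB Add3=-6; issue SUB r4<-Add1 // r0:1,r1:3,r2:2,r3:Mul1,r4:Add1,r5:Mul2
cycle 7: - // r0:1,r1:3,r2:2,r3:Mul1,r4:Add1,r5:Mul2
cycle 8: - // r0:1,r1:3,r2:2,r3:Mul1,r4:Add1,r5:Mul2
cycle 9: - // r0:1,r1:3,r2:2,r3:Mul1,r4:Add1,r5:Mul2
cycle 10: - // r0:1,r1:3,r2:2,r3:Mul1,r4:Add1,r5:Mul2
cycle 11: CDB Mul1=-18 // r0:1,r1:3,r2:2,r3:-18,r4:Add1,r5:Mul2
cycle 12: CDB Mul2=-18 // r0:1,r1:3,r2:2,r3:-18,r4:Add1,r5:-18
cycle 13: - // r0:1,r1:3,r2:2,r3:-18,r4:Add1,r5:-18
cycle 14: - // r0:1,r1:3,r2:2,r3:-18,r4:Add1,r5:-18
cycle 15: CDB Add1=-19 // r0:1,r1:3,r2:2,r3:-18,r4:-19,r5:-18

STATUS = VALUE -19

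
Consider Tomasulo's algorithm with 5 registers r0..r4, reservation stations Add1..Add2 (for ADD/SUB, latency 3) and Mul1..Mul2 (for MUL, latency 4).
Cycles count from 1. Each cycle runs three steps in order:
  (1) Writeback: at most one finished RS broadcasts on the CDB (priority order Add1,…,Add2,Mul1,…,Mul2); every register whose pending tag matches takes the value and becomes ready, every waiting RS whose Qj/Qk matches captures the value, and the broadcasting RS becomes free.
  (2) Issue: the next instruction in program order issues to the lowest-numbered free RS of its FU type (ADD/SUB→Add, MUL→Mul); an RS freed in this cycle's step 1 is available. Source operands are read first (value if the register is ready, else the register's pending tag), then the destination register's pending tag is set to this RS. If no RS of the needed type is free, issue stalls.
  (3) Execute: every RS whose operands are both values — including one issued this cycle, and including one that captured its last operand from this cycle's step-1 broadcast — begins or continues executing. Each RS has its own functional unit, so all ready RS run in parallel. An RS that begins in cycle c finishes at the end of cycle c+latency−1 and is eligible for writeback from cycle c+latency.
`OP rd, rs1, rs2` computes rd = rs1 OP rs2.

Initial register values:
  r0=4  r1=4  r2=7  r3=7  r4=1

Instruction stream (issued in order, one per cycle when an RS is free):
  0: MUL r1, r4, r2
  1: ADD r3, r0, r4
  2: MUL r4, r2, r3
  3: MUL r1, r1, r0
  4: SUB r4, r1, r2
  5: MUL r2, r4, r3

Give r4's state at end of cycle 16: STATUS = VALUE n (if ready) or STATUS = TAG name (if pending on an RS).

  c1: issue MUL r1<-Mul1  regs: r0:4,r1:Mul1,r2:7,r3:7,r4:1
  c2: issue ADD r3<-Add1  regs: r0:4,r1:Mul1,r2:7,r3:Add1,r4:1
  c3: issue MUL r4<-Mul2  regs: r0:4,r1:Mul1,r2:7,r3:Add1,r4:Mul2
  c4: stall  regs: r0:4,r1:Mul1,r2:7,r3:Add1,r4:Mul2
  c5: CDB Add1=5; stall  regs: r0:4,r1:Mul1,r2:7,r3:5,r4:Mul2
  c6: CDB Mul1=7; issue MUL r1<-Mul1  regs: r0:4,r1:Mul1,r2:7,r3:5,r4:Mul2
  c7: issue SUB r4<-Add1  regs: r0:4,r1:Mul1,r2:7,r3:5,r4:Add1
  c8: stall  regs: r0:4,r1:Mul1,r2:7,r3:5,r4:Add1
  c9: CDB Mul2=35; issue MUL r2<-Mul2  regs: r0:4,r1:Mul1,r2:Mul2,r3:5,r4:Add1
  c10: CDB Mul1=28  regs: r0:4,r1:28,r2:Mul2,r3:5,r4:Add1
  c11: -  regs: r0:4,r1:28,r2:Mul2,r3:5,r4:Add1
  c12: -  regs: r0:4,r1:28,r2:Mul2,r3:5,r4:Add1
  c13: CDB Add1=21  regs: r0:4,r1:28,r2:Mul2,r3:5,r4:21
  c14: -  regs: r0:4,r1:28,r2:Mul2,r3:5,r4:21
  c15: -  regs: r0:4,r1:28,r2:Mul2,r3:5,r4:21
  c16: -  regs: r0:4,r1:28,r2:Mul2,r3:5,r4:21

STATUS = VALUE 21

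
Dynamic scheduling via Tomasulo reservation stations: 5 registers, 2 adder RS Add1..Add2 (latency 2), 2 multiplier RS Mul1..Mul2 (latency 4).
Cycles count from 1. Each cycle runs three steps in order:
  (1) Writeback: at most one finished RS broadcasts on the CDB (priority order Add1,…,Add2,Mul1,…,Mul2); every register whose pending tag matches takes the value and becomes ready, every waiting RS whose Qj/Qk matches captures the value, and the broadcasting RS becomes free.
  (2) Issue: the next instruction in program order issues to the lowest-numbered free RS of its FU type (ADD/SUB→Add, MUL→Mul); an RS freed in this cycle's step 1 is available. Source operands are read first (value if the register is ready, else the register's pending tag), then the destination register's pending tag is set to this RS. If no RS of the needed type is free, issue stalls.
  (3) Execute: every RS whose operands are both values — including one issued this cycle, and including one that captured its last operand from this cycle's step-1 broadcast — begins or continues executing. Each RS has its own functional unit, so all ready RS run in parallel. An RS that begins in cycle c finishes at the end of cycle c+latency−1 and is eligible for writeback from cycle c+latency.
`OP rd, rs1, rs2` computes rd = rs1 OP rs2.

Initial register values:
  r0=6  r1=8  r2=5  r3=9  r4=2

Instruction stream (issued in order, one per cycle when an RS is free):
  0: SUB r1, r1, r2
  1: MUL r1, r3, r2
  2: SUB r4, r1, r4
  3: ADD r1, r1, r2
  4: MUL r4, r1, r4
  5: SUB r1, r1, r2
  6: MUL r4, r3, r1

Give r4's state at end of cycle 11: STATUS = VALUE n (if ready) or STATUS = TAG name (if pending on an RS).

c1: issue SUB r1<-Add1 | r0:6,r1:Add1,r2:5,r3:9,r4:2
c2: issue MUL r1<-Mul1 | r0:6,r1:Mul1,r2:5,r3:9,r4:2
c3: CDB Add1=3; issue SUB r4<-Add1 | r0:6,r1:Mul1,r2:5,r3:9,r4:Add1
c4: issue ADD r1<-Add2 | r0:6,r1:Add2,r2:5,r3:9,r4:Add1
c5: issue MUL r4<-Mul2 | r0:6,r1:Add2,r2:5,r3:9,r4:Mul2
c6: CDB Mul1=45; stall | r0:6,r1:Add2,r2:5,r3:9,r4:Mul2
c7: stall | r0:6,r1:Add2,r2:5,r3:9,r4:Mul2
c8: CDB Add1=43; issue SUB r1<-Add1 | r0:6,r1:Add1,r2:5,r3:9,r4:Mul2
c9: CDB Add2=50; issue MUL r4<-Mul1 | r0:6,r1:Add1,r2:5,r3:9,r4:Mul1
c10: - | r0:6,r1:Add1,r2:5,r3:9,r4:Mul1
c11: CDB Add1=45 | r0:6,r1:45,r2:5,r3:9,r4:Mul1

STATUS = TAG Mul1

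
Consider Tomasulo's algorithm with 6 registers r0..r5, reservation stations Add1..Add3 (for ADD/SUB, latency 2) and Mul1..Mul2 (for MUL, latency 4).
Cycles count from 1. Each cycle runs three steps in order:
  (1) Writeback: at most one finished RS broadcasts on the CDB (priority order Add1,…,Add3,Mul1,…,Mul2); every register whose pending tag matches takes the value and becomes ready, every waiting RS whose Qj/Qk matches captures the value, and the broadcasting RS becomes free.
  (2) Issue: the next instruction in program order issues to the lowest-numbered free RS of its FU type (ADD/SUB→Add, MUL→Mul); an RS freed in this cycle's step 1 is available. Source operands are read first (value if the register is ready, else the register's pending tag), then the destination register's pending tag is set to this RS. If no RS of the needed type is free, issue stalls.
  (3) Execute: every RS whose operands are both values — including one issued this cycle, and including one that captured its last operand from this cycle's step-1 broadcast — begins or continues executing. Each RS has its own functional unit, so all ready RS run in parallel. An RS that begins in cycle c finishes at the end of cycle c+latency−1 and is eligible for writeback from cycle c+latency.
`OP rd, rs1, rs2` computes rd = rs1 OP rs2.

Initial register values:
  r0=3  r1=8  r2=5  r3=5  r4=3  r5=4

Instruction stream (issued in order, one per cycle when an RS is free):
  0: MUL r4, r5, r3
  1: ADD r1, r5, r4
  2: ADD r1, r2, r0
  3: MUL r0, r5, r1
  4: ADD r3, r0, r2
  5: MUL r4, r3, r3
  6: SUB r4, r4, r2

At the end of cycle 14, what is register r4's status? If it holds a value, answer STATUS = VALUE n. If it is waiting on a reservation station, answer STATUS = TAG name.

STATUS = TAG Add3

  c1: issue MUL r4<-Mul1  regs: r0:3,r1:8,r2:5,r3:5,r4:Mul1,r5:4
  c2: issue ADD r1<-Add1  regs: r0:3,r1:Add1,r2:5,r3:5,r4:Mul1,r5:4
  c3: issue ADD r1<-Add2  regs: r0:3,r1:Add2,r2:5,r3:5,r4:Mul1,r5:4
  c4: issue MUL r0<-Mul2  regs: r0:Mul2,r1:Add2,r2:5,r3:5,r4:Mul1,r5:4
  c5: CDB Add2=8; issue ADD r3<-Add2  regs: r0:Mul2,r1:8,r2:5,r3:Add2,r4:Mul1,r5:4
  c6: CDB Mul1=20; issue MUL r4<-Mul1  regs: r0:Mul2,r1:8,r2:5,r3:Add2,r4:Mul1,r5:4
  c7: issue SUB r4<-Add3  regs: r0:Mul2,r1:8,r2:5,r3:Add2,r4:Add3,r5:4
  c8: CDB Add1=24  regs: r0:Mul2,r1:8,r2:5,r3:Add2,r4:Add3,r5:4
  c9: CDB Mul2=32  regs: r0:32,r1:8,r2:5,r3:Add2,r4:Add3,r5:4
  c10: -  regs: r0:32,r1:8,r2:5,r3:Add2,r4:Add3,r5:4
  c11: CDB Add2=37  regs: r0:32,r1:8,r2:5,r3:37,r4:Add3,r5:4
  c12: -  regs: r0:32,r1:8,r2:5,r3:37,r4:Add3,r5:4
  c13: -  regs: r0:32,r1:8,r2:5,r3:37,r4:Add3,r5:4
  c14: -  regs: r0:32,r1:8,r2:5,r3:37,r4:Add3,r5:4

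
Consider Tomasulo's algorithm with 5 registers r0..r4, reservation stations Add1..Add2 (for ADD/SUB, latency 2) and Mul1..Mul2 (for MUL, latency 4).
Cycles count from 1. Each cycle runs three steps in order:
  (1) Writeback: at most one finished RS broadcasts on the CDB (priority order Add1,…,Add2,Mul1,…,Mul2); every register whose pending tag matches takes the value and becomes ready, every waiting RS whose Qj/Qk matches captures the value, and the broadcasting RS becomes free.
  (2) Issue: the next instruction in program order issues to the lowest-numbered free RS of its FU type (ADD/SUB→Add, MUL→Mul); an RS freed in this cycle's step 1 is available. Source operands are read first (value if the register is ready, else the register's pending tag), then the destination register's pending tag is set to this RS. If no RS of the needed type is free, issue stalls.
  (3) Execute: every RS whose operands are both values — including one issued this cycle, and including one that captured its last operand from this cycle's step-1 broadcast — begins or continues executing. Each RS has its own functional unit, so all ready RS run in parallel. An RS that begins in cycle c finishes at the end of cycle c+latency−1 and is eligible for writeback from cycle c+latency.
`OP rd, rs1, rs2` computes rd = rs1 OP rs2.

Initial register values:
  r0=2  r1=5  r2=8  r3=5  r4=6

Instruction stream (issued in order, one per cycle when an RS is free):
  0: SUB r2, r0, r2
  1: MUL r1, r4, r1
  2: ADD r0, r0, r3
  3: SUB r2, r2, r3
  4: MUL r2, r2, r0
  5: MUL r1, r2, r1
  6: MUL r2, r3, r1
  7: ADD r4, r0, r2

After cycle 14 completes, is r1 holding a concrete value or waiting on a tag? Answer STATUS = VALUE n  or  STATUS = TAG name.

c1: issue SUB r2<-Add1 | r0:2,r1:5,r2:Add1,r3:5,r4:6
c2: issue MUL r1<-Mul1 | r0:2,r1:Mul1,r2:Add1,r3:5,r4:6
c3: CDB Add1=-6; issue ADD r0<-Add1 | r0:Add1,r1:Mul1,r2:-6,r3:5,r4:6
c4: issue SUB r2<-Add2 | r0:Add1,r1:Mul1,r2:Add2,r3:5,r4:6
c5: CDB Add1=7; issue MUL r2<-Mul2 | r0:7,r1:Mul1,r2:Mul2,r3:5,r4:6
c6: CDB Add2=-11; stall | r0:7,r1:Mul1,r2:Mul2,r3:5,r4:6
c7: CDB Mul1=30; issue MUL r1<-Mul1 | r0:7,r1:Mul1,r2:Mul2,r3:5,r4:6
c8: stall | r0:7,r1:Mul1,r2:Mul2,r3:5,r4:6
c9: stall | r0:7,r1:Mul1,r2:Mul2,r3:5,r4:6
c10: CDB Mul2=-77; issue MUL r2<-Mul2 | r0:7,r1:Mul1,r2:Mul2,r3:5,r4:6
c11: issue ADD r4<-Add1 | r0:7,r1:Mul1,r2:Mul2,r3:5,r4:Add1
c12: - | r0:7,r1:Mul1,r2:Mul2,r3:5,r4:Add1
c13: - | r0:7,r1:Mul1,r2:Mul2,r3:5,r4:Add1
c14: CDB Mul1=-2310 | r0:7,r1:-2310,r2:Mul2,r3:5,r4:Add1

STATUS = VALUE -2310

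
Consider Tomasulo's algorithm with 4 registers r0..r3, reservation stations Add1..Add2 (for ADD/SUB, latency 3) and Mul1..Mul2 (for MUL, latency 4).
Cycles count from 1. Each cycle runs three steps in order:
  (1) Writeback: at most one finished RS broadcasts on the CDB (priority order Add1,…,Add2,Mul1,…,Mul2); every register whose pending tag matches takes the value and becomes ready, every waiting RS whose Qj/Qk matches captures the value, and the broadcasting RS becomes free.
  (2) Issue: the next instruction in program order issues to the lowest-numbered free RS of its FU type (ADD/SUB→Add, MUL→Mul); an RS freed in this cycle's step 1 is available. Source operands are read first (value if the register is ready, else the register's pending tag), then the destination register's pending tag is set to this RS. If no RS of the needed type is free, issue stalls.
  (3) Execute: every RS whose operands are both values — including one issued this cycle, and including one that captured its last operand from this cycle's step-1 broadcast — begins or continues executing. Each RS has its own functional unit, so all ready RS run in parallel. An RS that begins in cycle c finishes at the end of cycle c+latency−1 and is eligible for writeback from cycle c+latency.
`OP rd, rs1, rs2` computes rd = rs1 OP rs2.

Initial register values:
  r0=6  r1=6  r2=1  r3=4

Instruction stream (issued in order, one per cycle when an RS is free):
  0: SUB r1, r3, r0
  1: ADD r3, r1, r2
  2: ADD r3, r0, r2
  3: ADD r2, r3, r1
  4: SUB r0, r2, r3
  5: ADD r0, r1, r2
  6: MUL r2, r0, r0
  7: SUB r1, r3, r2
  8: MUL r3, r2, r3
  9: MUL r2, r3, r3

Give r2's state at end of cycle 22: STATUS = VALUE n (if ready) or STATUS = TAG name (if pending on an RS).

c1: issue SUB r1<-Add1 | r0:6,r1:Add1,r2:1,r3:4
c2: issue ADD r3<-Add2 | r0:6,r1:Add1,r2:1,r3:Add2
c3: stall | r0:6,r1:Add1,r2:1,r3:Add2
c4: CDB Add1=-2; issue ADD r3<-Add1 | r0:6,r1:-2,r2:1,r3:Add1
c5: stall | r0:6,r1:-2,r2:1,r3:Add1
c6: stall | r0:6,r1:-2,r2:1,r3:Add1
c7: CDB Add1=7; issue ADD r2<-Add1 | r0:6,r1:-2,r2:Add1,r3:7
c8: CDB Add2=-1; issue SUB r0<-Add2 | r0:Add2,r1:-2,r2:Add1,r3:7
c9: stall | r0:Add2,r1:-2,r2:Add1,r3:7
c10: CDB Add1=5; issue ADD r0<-Add1 | r0:Add1,r1:-2,r2:5,r3:7
c11: issue MUL r2<-Mul1 | r0:Add1,r1:-2,r2:Mul1,r3:7
c12: stall | r0:Add1,r1:-2,r2:Mul1,r3:7
c13: CDB Add1=3; issue SUB r1<-Add1 | r0:3,r1:Add1,r2:Mul1,r3:7
c14: CDB Add2=-2; issue MUL r3<-Mul2 | r0:3,r1:Add1,r2:Mul1,r3:Mul2
c15: stall | r0:3,r1:Add1,r2:Mul1,r3:Mul2
c16: stall | r0:3,r1:Add1,r2:Mul1,r3:Mul2
c17: CDB Mul1=9; issue MUL r2<-Mul1 | r0:3,r1:Add1,r2:Mul1,r3:Mul2
c18: - | r0:3,r1:Add1,r2:Mul1,r3:Mul2
c19: - | r0:3,r1:Add1,r2:Mul1,r3:Mul2
c20: CDB Add1=-2 | r0:3,r1:-2,r2:Mul1,r3:Mul2
c21: CDB Mul2=63 | r0:3,r1:-2,r2:Mul1,r3:63
c22: - | r0:3,r1:-2,r2:Mul1,r3:63

STATUS = TAG Mul1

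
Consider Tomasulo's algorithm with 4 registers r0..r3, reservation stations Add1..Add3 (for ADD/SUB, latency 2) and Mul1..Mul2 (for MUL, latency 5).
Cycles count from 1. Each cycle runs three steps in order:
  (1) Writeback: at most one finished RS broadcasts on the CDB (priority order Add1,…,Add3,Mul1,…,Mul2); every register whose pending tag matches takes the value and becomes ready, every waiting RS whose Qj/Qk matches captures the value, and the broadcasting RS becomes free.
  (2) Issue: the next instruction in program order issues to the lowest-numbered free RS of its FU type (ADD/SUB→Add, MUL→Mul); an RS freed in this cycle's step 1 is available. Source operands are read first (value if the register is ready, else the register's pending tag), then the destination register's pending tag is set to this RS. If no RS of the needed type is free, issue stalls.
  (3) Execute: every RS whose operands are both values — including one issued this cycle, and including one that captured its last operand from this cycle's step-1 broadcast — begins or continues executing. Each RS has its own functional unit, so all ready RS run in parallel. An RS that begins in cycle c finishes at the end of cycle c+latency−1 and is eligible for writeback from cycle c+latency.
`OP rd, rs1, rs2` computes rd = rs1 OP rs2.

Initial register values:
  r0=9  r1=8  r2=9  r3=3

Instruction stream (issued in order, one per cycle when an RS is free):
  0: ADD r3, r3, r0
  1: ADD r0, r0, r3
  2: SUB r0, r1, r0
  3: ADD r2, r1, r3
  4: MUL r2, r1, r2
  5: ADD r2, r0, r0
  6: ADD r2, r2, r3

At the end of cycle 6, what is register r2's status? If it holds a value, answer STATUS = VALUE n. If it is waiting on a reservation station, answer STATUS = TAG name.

STATUS = TAG Add2

cycle 1: issue ADD r3<-Add1 // r0:9,r1:8,r2:9,r3:Add1
cycle 2: issue ADD r0<-Add2 // r0:Add2,r1:8,r2:9,r3:Add1
cycle 3: CDB Add1=12; issue SUB r0<-Add1 // r0:Add1,r1:8,r2:9,r3:12
cycle 4: issue ADD r2<-Add3 // r0:Add1,r1:8,r2:Add3,r3:12
cycle 5: CDB Add2=21; issue MUL r2<-Mul1 // r0:Add1,r1:8,r2:Mul1,r3:12
cycle 6: CDB Add3=20; issue ADD r2<-Add2 // r0:Add1,r1:8,r2:Add2,r3:12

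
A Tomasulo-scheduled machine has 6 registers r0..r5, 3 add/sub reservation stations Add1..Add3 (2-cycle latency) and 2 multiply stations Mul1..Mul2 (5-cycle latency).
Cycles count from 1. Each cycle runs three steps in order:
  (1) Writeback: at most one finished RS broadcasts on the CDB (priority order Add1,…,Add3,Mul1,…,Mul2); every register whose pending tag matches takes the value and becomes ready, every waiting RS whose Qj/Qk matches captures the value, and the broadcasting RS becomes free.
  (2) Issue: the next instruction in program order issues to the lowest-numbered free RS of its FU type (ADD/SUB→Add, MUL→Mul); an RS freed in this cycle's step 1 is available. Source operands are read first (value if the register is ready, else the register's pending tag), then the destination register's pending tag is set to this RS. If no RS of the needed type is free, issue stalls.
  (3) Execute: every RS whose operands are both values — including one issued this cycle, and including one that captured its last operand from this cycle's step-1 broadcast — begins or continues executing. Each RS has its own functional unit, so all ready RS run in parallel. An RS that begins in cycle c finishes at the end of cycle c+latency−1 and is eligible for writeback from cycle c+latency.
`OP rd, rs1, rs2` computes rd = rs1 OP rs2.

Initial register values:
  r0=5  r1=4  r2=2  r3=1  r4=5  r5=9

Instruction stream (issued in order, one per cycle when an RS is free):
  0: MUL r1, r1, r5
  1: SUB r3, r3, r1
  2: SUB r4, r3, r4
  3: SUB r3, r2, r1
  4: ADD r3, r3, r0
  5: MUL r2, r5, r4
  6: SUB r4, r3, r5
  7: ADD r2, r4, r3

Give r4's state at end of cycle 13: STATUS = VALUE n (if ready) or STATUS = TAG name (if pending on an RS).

STATUS = VALUE -38

cycle 1: issue MUL r1<-Mul1 // r0:5,r1:Mul1,r2:2,r3:1,r4:5,r5:9
cycle 2: issue SUB r3<-Add1 // r0:5,r1:Mul1,r2:2,r3:Add1,r4:5,r5:9
cycle 3: issue SUB r4<-Add2 // r0:5,r1:Mul1,r2:2,r3:Add1,r4:Add2,r5:9
cycle 4: issue SUB r3<-Add3 // r0:5,r1:Mul1,r2:2,r3:Add3,r4:Add2,r5:9
cycle 5: stall // r0:5,r1:Mul1,r2:2,r3:Add3,r4:Add2,r5:9
cycle 6: CDB Mul1=36; stall // r0:5,r1:36,r2:2,r3:Add3,r4:Add2,r5:9
cycle 7: stall // r0:5,r1:36,r2:2,r3:Add3,r4:Add2,r5:9
cycle 8: CDB Add1=-35; issue ADD r3<-Add1 // r0:5,r1:36,r2:2,r3:Add1,r4:Add2,r5:9
cycle 9: CDB Add3=-34; issue MUL r2<-Mul1 // r0:5,r1:36,r2:Mul1,r3:Add1,r4:Add2,r5:9
cycle 10: CDB Add2=-40; issue SUB r4<-Add2 // r0:5,r1:36,r2:Mul1,r3:Add1,r4:Add2,r5:9
cycle 11: CDB Add1=-29; issue ADD r2<-Add1 // r0:5,r1:36,r2:Add1,r3:-29,r4:Add2,r5:9
cycle 12: - // r0:5,r1:36,r2:Add1,r3:-29,r4:Add2,r5:9
cycle 13: CDB Add2=-38 // r0:5,r1:36,r2:Add1,r3:-29,r4:-38,r5:9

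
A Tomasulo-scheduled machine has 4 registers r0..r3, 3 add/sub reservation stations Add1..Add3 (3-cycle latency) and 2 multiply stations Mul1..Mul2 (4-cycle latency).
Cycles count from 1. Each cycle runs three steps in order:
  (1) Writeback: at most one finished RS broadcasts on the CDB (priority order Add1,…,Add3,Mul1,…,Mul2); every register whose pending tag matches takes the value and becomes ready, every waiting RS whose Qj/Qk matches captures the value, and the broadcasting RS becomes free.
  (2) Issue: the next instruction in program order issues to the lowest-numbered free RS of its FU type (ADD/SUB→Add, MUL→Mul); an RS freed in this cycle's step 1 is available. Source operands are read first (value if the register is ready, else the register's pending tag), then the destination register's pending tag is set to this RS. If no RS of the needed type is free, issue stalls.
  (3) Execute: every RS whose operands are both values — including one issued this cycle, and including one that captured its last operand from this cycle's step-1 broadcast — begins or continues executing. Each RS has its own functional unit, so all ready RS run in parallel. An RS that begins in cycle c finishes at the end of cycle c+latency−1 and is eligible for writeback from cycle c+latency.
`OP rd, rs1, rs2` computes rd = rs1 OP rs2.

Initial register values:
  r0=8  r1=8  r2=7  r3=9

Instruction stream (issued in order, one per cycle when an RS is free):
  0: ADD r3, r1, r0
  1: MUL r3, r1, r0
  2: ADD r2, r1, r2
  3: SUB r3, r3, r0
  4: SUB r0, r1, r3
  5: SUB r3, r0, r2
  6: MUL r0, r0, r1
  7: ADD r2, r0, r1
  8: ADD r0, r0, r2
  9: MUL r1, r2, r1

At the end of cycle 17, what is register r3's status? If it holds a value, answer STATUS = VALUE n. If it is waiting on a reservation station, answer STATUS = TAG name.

STATUS = VALUE -63

  c1: issue ADD r3<-Add1  regs: r0:8,r1:8,r2:7,r3:Add1
  c2: issue MUL r3<-Mul1  regs: r0:8,r1:8,r2:7,r3:Mul1
  c3: issue ADD r2<-Add2  regs: r0:8,r1:8,r2:Add2,r3:Mul1
  c4: CDB Add1=16; issue SUB r3<-Add1  regs: r0:8,r1:8,r2:Add2,r3:Add1
  c5: issue SUB r0<-Add3  regs: r0:Add3,r1:8,r2:Add2,r3:Add1
  c6: CDB Add2=15; issue SUB r3<-Add2  regs: r0:Add3,r1:8,r2:15,r3:Add2
  c7: CDB Mul1=64; issue MUL r0<-Mul1  regs: r0:Mul1,r1:8,r2:15,r3:Add2
  c8: stall  regs: r0:Mul1,r1:8,r2:15,r3:Add2
  c9: stall  regs: r0:Mul1,r1:8,r2:15,r3:Add2
  c10: CDB Add1=56; issue ADD r2<-Add1  regs: r0:Mul1,r1:8,r2:Add1,r3:Add2
  c11: stall  regs: r0:Mul1,r1:8,r2:Add1,r3:Add2
  c12: stall  regs: r0:Mul1,r1:8,r2:Add1,r3:Add2
  c13: CDB Add3=-48; issue ADD r0<-Add3  regs: r0:Add3,r1:8,r2:Add1,r3:Add2
  c14: issue MUL r1<-Mul2  regs: r0:Add3,r1:Mul2,r2:Add1,r3:Add2
  c15: -  regs: r0:Add3,r1:Mul2,r2:Add1,r3:Add2
  c16: CDB Add2=-63  regs: r0:Add3,r1:Mul2,r2:Add1,r3:-63
  c17: CDB Mul1=-384  regs: r0:Add3,r1:Mul2,r2:Add1,r3:-63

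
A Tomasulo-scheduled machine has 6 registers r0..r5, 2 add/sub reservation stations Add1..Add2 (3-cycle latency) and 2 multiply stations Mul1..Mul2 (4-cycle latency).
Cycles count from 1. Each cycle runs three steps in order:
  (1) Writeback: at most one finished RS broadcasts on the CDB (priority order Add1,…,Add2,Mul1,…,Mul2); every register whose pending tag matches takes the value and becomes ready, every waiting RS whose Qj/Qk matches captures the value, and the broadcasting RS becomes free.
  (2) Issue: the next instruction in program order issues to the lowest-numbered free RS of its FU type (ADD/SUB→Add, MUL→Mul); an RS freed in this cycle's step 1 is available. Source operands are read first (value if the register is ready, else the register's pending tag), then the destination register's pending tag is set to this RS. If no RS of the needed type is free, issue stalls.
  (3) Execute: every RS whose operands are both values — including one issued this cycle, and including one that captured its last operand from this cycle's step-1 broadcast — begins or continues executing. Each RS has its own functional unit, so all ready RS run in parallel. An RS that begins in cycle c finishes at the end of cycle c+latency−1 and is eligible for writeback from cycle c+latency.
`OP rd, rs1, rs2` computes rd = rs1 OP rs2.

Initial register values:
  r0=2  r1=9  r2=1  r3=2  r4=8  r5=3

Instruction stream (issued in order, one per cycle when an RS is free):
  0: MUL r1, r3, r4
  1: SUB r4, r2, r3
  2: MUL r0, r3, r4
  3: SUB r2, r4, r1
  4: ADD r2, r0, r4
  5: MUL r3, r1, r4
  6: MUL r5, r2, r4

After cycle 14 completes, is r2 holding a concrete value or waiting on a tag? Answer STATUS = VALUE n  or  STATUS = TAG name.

c1: issue MUL r1<-Mul1 | r0:2,r1:Mul1,r2:1,r3:2,r4:8,r5:3
c2: issue SUB r4<-Add1 | r0:2,r1:Mul1,r2:1,r3:2,r4:Add1,r5:3
c3: issue MUL r0<-Mul2 | r0:Mul2,r1:Mul1,r2:1,r3:2,r4:Add1,r5:3
c4: issue SUB r2<-Add2 | r0:Mul2,r1:Mul1,r2:Add2,r3:2,r4:Add1,r5:3
c5: CDB Add1=-1; issue ADD r2<-Add1 | r0:Mul2,r1:Mul1,r2:Add1,r3:2,r4:-1,r5:3
c6: CDB Mul1=16; issue MUL r3<-Mul1 | r0:Mul2,r1:16,r2:Add1,r3:Mul1,r4:-1,r5:3
c7: stall | r0:Mul2,r1:16,r2:Add1,r3:Mul1,r4:-1,r5:3
c8: stall | r0:Mul2,r1:16,r2:Add1,r3:Mul1,r4:-1,r5:3
c9: CDB Add2=-17; stall | r0:Mul2,r1:16,r2:Add1,r3:Mul1,r4:-1,r5:3
c10: CDB Mul1=-16; issue MUL r5<-Mul1 | r0:Mul2,r1:16,r2:Add1,r3:-16,r4:-1,r5:Mul1
c11: CDB Mul2=-2 | r0:-2,r1:16,r2:Add1,r3:-16,r4:-1,r5:Mul1
c12: - | r0:-2,r1:16,r2:Add1,r3:-16,r4:-1,r5:Mul1
c13: - | r0:-2,r1:16,r2:Add1,r3:-16,r4:-1,r5:Mul1
c14: CDB Add1=-3 | r0:-2,r1:16,r2:-3,r3:-16,r4:-1,r5:Mul1

STATUS = VALUE -3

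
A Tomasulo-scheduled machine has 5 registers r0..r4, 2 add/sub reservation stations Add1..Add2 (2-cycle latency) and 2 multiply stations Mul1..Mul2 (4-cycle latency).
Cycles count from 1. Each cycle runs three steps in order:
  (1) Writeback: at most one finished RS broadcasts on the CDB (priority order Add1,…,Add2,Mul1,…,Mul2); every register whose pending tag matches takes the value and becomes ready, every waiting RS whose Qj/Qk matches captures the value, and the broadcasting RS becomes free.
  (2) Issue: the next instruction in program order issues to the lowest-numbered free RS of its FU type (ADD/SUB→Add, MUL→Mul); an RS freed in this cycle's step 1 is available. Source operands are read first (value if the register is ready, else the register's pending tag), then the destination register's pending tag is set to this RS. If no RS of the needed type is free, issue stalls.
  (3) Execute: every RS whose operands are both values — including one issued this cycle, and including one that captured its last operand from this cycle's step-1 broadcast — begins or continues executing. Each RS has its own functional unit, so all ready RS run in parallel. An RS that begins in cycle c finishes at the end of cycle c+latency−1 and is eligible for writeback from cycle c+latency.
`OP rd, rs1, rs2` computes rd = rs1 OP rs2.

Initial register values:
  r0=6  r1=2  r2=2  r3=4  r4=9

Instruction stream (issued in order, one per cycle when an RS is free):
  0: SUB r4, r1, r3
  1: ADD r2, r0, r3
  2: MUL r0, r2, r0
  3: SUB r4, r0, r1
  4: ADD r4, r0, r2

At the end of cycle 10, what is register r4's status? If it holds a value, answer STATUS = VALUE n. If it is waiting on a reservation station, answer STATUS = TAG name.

c1: issue SUB r4<-Add1 | r0:6,r1:2,r2:2,r3:4,r4:Add1
c2: issue ADD r2<-Add2 | r0:6,r1:2,r2:Add2,r3:4,r4:Add1
c3: CDB Add1=-2; issue MUL r0<-Mul1 | r0:Mul1,r1:2,r2:Add2,r3:4,r4:-2
c4: CDB Add2=10; issue SUB r4<-Add1 | r0:Mul1,r1:2,r2:10,r3:4,r4:Add1
c5: issue ADD r4<-Add2 | r0:Mul1,r1:2,r2:10,r3:4,r4:Add2
c6: - | r0:Mul1,r1:2,r2:10,r3:4,r4:Add2
c7: - | r0:Mul1,r1:2,r2:10,r3:4,r4:Add2
c8: CDB Mul1=60 | r0:60,r1:2,r2:10,r3:4,r4:Add2
c9: - | r0:60,r1:2,r2:10,r3:4,r4:Add2
c10: CDB Add1=58 | r0:60,r1:2,r2:10,r3:4,r4:Add2

STATUS = TAG Add2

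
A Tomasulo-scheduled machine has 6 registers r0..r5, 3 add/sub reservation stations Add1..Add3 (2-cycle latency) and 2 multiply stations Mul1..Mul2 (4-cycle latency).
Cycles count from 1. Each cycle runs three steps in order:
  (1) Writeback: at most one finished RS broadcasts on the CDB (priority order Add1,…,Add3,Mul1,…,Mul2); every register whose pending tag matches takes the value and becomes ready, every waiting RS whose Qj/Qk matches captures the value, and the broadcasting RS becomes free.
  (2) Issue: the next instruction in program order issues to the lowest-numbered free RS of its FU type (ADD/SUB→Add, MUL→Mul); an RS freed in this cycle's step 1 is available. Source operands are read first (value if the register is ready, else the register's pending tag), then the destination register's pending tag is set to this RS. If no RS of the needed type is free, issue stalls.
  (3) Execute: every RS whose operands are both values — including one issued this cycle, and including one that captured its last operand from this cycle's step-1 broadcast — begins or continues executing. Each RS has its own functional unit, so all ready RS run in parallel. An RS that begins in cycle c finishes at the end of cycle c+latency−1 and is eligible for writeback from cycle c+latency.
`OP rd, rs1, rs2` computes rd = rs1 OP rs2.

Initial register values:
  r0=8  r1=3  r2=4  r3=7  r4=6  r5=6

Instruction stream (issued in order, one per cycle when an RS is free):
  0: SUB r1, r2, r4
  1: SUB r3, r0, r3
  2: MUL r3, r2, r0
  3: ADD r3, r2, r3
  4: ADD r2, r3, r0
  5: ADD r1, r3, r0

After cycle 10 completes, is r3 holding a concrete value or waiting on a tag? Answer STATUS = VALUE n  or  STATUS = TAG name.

STATUS = VALUE 36

  c1: issue SUB r1<-Add1  regs: r0:8,r1:Add1,r2:4,r3:7,r4:6,r5:6
  c2: issue SUB r3<-Add2  regs: r0:8,r1:Add1,r2:4,r3:Add2,r4:6,r5:6
  c3: CDB Add1=-2; issue MUL r3<-Mul1  regs: r0:8,r1:-2,r2:4,r3:Mul1,r4:6,r5:6
  c4: CDB Add2=1; issue ADD r3<-Add1  regs: r0:8,r1:-2,r2:4,r3:Add1,r4:6,r5:6
  c5: issue ADD r2<-Add2  regs: r0:8,r1:-2,r2:Add2,r3:Add1,r4:6,r5:6
  c6: issue ADD r1<-Add3  regs: r0:8,r1:Add3,r2:Add2,r3:Add1,r4:6,r5:6
  c7: CDB Mul1=32  regs: r0:8,r1:Add3,r2:Add2,r3:Add1,r4:6,r5:6
  c8: -  regs: r0:8,r1:Add3,r2:Add2,r3:Add1,r4:6,r5:6
  c9: CDB Add1=36  regs: r0:8,r1:Add3,r2:Add2,r3:36,r4:6,r5:6
  c10: -  regs: r0:8,r1:Add3,r2:Add2,r3:36,r4:6,r5:6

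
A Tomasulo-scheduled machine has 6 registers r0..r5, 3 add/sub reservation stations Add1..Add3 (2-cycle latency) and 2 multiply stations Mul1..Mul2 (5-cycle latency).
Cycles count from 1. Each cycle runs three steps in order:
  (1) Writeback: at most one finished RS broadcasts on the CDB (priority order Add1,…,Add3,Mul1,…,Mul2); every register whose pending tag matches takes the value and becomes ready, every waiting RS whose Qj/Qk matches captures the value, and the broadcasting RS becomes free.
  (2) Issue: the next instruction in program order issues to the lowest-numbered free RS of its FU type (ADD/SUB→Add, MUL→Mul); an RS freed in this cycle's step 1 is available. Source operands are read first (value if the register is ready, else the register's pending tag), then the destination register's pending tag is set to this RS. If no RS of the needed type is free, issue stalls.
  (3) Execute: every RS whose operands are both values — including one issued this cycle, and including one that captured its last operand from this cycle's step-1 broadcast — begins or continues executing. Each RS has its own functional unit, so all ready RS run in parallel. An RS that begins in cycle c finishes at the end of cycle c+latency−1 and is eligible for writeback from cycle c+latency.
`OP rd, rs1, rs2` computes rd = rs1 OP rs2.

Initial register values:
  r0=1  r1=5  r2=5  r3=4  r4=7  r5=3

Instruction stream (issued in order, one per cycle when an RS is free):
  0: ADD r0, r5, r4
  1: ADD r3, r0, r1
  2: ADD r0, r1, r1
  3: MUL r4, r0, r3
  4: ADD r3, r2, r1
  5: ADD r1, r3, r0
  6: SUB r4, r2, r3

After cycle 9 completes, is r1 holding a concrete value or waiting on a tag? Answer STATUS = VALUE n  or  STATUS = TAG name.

STATUS = TAG Add2

cycle 1: issue ADD r0<-Add1 // r0:Add1,r1:5,r2:5,r3:4,r4:7,r5:3
cycle 2: issue ADD r3<-Add2 // r0:Add1,r1:5,r2:5,r3:Add2,r4:7,r5:3
cycle 3: CDB Add1=10; issue ADD r0<-Add1 // r0:Add1,r1:5,r2:5,r3:Add2,r4:7,r5:3
cycle 4: issue MUL r4<-Mul1 // r0:Add1,r1:5,r2:5,r3:Add2,r4:Mul1,r5:3
cycle 5: CDB Add1=10; issue ADD r3<-Add1 // r0:10,r1:5,r2:5,r3:Add1,r4:Mul1,r5:3
cycle 6: CDB Add2=15; issue ADD r1<-Add2 // r0:10,r1:Add2,r2:5,r3:Add1,r4:Mul1,r5:3
cycle 7: CDB Add1=10; issue SUB r4<-Add1 // r0:10,r1:Add2,r2:5,r3:10,r4:Add1,r5:3
cycle 8: - // r0:10,r1:Add2,r2:5,r3:10,r4:Add1,r5:3
cycle 9: CDB Add1=-5 // r0:10,r1:Add2,r2:5,r3:10,r4:-5,r5:3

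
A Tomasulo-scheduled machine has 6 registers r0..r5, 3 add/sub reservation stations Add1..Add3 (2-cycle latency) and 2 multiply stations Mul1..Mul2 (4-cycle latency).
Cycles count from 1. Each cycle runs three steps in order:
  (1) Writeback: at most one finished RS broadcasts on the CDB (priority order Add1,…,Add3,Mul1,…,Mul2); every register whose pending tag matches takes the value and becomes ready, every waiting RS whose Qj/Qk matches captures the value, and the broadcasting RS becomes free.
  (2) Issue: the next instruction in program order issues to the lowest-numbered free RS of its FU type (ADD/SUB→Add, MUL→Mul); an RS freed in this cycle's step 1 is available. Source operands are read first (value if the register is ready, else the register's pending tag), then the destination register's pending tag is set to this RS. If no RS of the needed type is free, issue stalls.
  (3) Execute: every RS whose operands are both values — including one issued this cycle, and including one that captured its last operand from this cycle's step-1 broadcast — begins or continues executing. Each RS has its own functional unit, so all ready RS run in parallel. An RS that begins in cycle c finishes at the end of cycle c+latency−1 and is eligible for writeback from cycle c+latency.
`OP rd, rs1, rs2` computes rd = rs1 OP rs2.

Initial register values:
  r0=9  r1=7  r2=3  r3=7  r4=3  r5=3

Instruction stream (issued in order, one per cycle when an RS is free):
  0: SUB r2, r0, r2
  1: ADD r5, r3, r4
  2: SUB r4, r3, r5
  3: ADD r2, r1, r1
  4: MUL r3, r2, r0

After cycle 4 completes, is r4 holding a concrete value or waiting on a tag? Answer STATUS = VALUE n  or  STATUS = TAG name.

STATUS = TAG Add1

cycle 1: issue SUB r2<-Add1 // r0:9,r1:7,r2:Add1,r3:7,r4:3,r5:3
cycle 2: issue ADD r5<-Add2 // r0:9,r1:7,r2:Add1,r3:7,r4:3,r5:Add2
cycle 3: CDB Add1=6; issue SUB r4<-Add1 // r0:9,r1:7,r2:6,r3:7,r4:Add1,r5:Add2
cycle 4: CDB Add2=10; issue ADD r2<-Add2 // r0:9,r1:7,r2:Add2,r3:7,r4:Add1,r5:10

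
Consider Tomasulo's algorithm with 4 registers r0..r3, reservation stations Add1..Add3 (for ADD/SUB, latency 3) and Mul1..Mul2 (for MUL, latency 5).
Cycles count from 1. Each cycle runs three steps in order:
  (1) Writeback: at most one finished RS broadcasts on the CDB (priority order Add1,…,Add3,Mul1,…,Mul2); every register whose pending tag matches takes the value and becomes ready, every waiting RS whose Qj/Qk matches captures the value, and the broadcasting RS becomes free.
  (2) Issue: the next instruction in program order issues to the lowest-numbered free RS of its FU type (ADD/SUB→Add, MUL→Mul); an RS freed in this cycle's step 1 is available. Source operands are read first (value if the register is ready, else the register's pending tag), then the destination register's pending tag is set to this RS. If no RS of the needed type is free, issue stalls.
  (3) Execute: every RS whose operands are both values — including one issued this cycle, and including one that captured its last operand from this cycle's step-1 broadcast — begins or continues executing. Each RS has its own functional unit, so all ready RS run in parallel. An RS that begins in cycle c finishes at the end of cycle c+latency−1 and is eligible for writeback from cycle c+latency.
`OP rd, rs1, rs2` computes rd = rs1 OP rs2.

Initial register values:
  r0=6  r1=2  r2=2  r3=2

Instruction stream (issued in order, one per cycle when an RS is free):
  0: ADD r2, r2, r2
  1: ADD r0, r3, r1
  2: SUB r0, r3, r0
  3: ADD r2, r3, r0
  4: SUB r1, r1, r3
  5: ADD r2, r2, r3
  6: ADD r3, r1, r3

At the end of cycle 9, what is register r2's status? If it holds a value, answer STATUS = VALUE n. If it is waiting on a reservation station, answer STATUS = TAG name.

STATUS = TAG Add2

cycle 1: issue ADD r2<-Add1 // r0:6,r1:2,r2:Add1,r3:2
cycle 2: issue ADD r0<-Add2 // r0:Add2,r1:2,r2:Add1,r3:2
cycle 3: issue SUB r0<-Add3 // r0:Add3,r1:2,r2:Add1,r3:2
cycle 4: CDB Add1=4; issue ADD r2<-Add1 // r0:Add3,r1:2,r2:Add1,r3:2
cycle 5: CDB Add2=4; issue SUB r1<-Add2 // r0:Add3,r1:Add2,r2:Add1,r3:2
cycle 6: stall // r0:Add3,r1:Add2,r2:Add1,r3:2
cycle 7: stall // r0:Add3,r1:Add2,r2:Add1,r3:2
cycle 8: CDB Add2=0; issue ADD r2<-Add2 // r0:Add3,r1:0,r2:Add2,r3:2
cycle 9: CDB Add3=-2; issue ADD r3<-Add3 // r0:-2,r1:0,r2:Add2,r3:Add3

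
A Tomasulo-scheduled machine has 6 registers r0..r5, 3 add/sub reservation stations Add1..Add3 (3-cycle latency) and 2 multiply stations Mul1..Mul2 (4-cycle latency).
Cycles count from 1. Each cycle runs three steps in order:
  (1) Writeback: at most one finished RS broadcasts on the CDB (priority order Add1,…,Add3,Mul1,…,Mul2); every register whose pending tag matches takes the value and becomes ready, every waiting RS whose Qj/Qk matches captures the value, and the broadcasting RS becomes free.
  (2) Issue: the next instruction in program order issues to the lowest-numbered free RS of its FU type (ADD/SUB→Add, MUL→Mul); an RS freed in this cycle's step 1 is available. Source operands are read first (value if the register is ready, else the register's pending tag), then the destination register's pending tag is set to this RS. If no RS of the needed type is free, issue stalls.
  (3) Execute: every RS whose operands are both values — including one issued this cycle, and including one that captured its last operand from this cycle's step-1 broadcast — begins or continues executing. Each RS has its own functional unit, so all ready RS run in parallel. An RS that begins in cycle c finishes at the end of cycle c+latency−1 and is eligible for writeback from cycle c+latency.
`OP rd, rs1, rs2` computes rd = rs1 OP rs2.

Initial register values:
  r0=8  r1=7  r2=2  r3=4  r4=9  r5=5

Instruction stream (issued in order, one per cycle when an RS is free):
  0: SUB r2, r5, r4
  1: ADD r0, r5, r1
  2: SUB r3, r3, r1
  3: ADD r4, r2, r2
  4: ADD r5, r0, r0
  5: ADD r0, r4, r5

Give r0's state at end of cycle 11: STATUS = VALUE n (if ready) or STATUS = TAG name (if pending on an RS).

STATUS = VALUE 16

c1: issue SUB r2<-Add1 | r0:8,r1:7,r2:Add1,r3:4,r4:9,r5:5
c2: issue ADD r0<-Add2 | r0:Add2,r1:7,r2:Add1,r3:4,r4:9,r5:5
c3: issue SUB r3<-Add3 | r0:Add2,r1:7,r2:Add1,r3:Add3,r4:9,r5:5
c4: CDB Add1=-4; issue ADD r4<-Add1 | r0:Add2,r1:7,r2:-4,r3:Add3,r4:Add1,r5:5
c5: CDB Add2=12; issue ADD r5<-Add2 | r0:12,r1:7,r2:-4,r3:Add3,r4:Add1,r5:Add2
c6: CDB Add3=-3; issue ADD r0<-Add3 | r0:Add3,r1:7,r2:-4,r3:-3,r4:Add1,r5:Add2
c7: CDB Add1=-8 | r0:Add3,r1:7,r2:-4,r3:-3,r4:-8,r5:Add2
c8: CDB Add2=24 | r0:Add3,r1:7,r2:-4,r3:-3,r4:-8,r5:24
c9: - | r0:Add3,r1:7,r2:-4,r3:-3,r4:-8,r5:24
c10: - | r0:Add3,r1:7,r2:-4,r3:-3,r4:-8,r5:24
c11: CDB Add3=16 | r0:16,r1:7,r2:-4,r3:-3,r4:-8,r5:24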